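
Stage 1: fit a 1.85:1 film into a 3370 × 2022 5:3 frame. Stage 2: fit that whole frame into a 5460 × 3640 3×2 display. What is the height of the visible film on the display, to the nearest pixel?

2951 px

Inside the 3370×2022 canvas the film is width-limited at 3370.00 × 1821.62.
5:3 in 5460×3640: fills the width, so the intermediate becomes 5460.00 × 3276.00 — a scale of ×1.6202.
Applying the same ×1.6202: 1821.62 → 2951.35.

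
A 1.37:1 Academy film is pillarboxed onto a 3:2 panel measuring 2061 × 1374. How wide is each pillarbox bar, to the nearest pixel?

89 px

Since 1.370 < 1.500, the film is height-limited.
That makes the image 1882.38 px wide (1374 × 1.370).
2061 − 1882.38 = 178.62 px of bars (89.31 each).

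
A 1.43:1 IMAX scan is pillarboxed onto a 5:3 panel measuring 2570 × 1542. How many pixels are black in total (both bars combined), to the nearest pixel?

562737 pixels

Since 1.430 < 1.667, the scan is height-limited.
Content width = 1542 × 1.430 ≈ 2205.0600 px.
Leftover width: 2570 − 2205.0600 = 364.9400 px.
Across the 1542-px span: 364.9400 × 1542 ≈ 562737 px.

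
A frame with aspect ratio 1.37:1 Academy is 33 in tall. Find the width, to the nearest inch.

45 in

33 × 1.370 = 45.21.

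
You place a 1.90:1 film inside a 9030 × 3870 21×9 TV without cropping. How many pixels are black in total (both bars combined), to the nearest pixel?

6489990 pixels

1.90:1 (1.900) < 21×9 (2.333), so the film fills the height.
The film is 3870 × 1.900 ≈ 7353.0000 px wide.
9030 − 7353.0000 = 1677.0000 px of bars.
Bar area = 1677.0000 × 3870 ≈ 6489990 px.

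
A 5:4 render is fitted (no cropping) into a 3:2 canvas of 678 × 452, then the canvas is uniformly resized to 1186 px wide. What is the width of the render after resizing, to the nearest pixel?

In the 678×452 frame the render fills the height: width = 452 × 5/4 ≈ 565.00 px.
Resizing to 1186 px wide multiplies everything by 1.7493: 565.00 → 988.33 px.

988 px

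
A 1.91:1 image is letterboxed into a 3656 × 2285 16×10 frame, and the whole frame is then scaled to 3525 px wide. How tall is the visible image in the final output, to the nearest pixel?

Fitted into 3656×2285, the image spans the width; its height is 3656 / 1.910 ≈ 1914.14 px.
Resizing to 3525 px wide multiplies everything by 0.9642: 1914.14 → 1845.55 px.

1846 px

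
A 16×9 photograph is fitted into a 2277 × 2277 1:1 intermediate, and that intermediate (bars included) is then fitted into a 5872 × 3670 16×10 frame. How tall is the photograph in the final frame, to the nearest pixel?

First fit — 16×9 into 2277×2277 spans the width: 2277.00 × 1280.81.
The 1:1 canvas is height-limited in 5872×3670, giving 3670.00 × 3670.00; scale factor 1.6118.
So the photograph's height is 1280.81 × 1.6118 ≈ 2064.38.

2064 px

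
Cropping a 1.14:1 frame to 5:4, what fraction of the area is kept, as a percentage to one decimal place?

91.2%

The width stays; only height is cut (since 5:4 is wider than 1.14:1).
(1.140)/(1.250) ≈ 0.912 of the area survives.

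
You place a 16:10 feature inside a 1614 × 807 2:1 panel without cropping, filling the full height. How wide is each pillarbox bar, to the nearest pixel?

The feature is 807 × 16/10 ≈ 1291.20 px wide.
1614 − 1291.20 = 322.80 px of bars (161.40 each).

161 px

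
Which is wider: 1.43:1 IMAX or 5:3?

1.43 and 5:3 = 1.667; 1.667 > 1.43.

5:3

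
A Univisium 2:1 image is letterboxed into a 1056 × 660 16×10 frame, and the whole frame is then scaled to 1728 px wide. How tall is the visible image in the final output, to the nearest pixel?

864 px

At 1056×660 the image is width-limited, so height = 1056 × 1/2 ≈ 528.00 px.
The frame scales by 1728/1056 = 1.6364; 528.00 × 1.6364 ≈ 864.00 px.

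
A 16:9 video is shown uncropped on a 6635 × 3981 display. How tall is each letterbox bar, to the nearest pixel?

124 px

Since 1.778 > 1.667, the video is width-limited.
Content height = 6635 × 9/16 ≈ 3732.19 px.
3981 − 3732.19 = 248.81 px of bars (124.41 each).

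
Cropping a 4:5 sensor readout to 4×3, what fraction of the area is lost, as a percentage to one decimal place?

Going from 4:5 to 4×3 means cutting height while keeping width.
Area ratio = (0.800)/(1.333) = 60.00%; the remaining 40.00% is cropped out.

40.0%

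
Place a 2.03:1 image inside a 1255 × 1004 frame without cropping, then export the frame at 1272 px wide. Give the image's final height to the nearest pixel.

627 px

In the 1255×1004 frame the image fills the width: height = 1255 / 2.030 ≈ 618.23 px.
The frame scales by 1272/1255 = 1.0135; 618.23 × 1.0135 ≈ 626.60 px.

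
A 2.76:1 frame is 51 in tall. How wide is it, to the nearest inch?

141 in

51 × 2.760 = 140.76.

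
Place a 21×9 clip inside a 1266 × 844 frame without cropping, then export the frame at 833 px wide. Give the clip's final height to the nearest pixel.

357 px

At 1266×844 the clip is width-limited, so height = 1266 × 9/21 ≈ 542.57 px.
Resizing to 833 px wide multiplies everything by 0.6580: 542.57 → 357.00 px.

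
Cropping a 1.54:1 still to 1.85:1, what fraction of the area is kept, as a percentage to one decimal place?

The width stays; only height is cut (since 1.85:1 is wider than 1.54:1).
Area ratio = (1.540)/(1.850) = 83.24% retained.

83.2%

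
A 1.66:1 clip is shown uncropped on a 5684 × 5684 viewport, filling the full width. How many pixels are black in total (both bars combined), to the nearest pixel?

Content height = 5684 / 1.660 ≈ 3424.0964 px.
Black = 5684 − 3424.0964 = 2259.9036 px.
Bar area = 2259.9036 × 5684 ≈ 12845292 px.

12845292 pixels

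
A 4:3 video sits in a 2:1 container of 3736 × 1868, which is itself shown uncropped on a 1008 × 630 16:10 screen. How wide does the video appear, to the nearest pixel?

672 px

First fit — 4:3 into 3736×1868 spans the height: 2490.67 × 1868.00.
2:1 in 1008×630: fills the width, so the intermediate becomes 1008.00 × 504.00 — a scale of ×0.2698.
Applying the same ×0.2698: 2490.67 → 672.00.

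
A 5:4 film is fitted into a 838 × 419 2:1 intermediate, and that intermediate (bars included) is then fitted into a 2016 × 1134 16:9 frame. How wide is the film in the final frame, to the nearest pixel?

1260 px

5:4 in 838×419: fills the height, so the film is 523.75 × 419.00.
The 2:1 canvas is width-limited in 2016×1134, giving 2016.00 × 1008.00; scale factor 2.4057.
So the film's width is 523.75 × 2.4057 ≈ 1260.00.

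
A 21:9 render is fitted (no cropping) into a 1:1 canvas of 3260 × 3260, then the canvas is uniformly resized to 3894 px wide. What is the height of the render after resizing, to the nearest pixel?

In the 3260×3260 frame the render fills the width: height = 3260 × 9/21 ≈ 1397.14 px.
The frame scales by 3894/3260 = 1.1945; 1397.14 × 1.1945 ≈ 1668.86 px.

1669 px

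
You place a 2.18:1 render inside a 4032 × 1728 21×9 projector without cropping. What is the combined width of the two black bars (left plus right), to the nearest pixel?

265 px

2.18:1 is narrower than 21×9, so it spans the full height.
Content width = 1728 × 2.180 ≈ 3767.04 px.
Leftover width: 4032 − 3767.04 = 264.96 px.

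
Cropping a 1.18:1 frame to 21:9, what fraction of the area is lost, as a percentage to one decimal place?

The width stays; only height is cut (since 21:9 is wider than 1.18:1).
(1.180)/(2.333) ≈ 0.506 of the area survives, leaving 49.43% discarded.

49.4%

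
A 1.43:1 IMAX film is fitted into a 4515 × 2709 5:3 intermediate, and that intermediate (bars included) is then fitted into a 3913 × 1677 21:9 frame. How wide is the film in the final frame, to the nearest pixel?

First fit — 1.43:1 IMAX into 4515×2709 spans the height: 3873.87 × 2709.00.
5:3 in 3913×1677: fills the height, so the intermediate becomes 2795.00 × 1677.00 — a scale of ×0.6190.
Applying the same ×0.6190: 3873.87 → 2398.11.

2398 px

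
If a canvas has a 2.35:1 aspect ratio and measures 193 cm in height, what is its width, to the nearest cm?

At 2.35:1, 193 × 2.350 ≈ 453.55.

454 cm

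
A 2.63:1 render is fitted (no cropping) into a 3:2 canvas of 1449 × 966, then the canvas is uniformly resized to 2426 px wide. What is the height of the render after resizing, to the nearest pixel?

In the 1449×966 frame the render fills the width: height = 1449 / 2.630 ≈ 550.95 px.
The frame scales by 2426/1449 = 1.6743; 550.95 × 1.6743 ≈ 922.43 px.

922 px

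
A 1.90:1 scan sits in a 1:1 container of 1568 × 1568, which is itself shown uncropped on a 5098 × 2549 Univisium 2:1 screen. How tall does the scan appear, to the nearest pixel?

1342 px

1.90:1 in 1568×1568: fills the width, so the scan is 1568.00 × 825.26.
1:1 in 5098×2549: fills the height, so the intermediate becomes 2549.00 × 2549.00 — a scale of ×1.6256.
Applying the same ×1.6256: 825.26 → 1341.58.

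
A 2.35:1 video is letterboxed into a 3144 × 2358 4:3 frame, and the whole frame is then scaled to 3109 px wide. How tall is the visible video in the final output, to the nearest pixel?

1323 px

In the 3144×2358 frame the video fills the width: height = 3144 / 2.350 ≈ 1337.87 px.
Resizing to 3109 px wide multiplies everything by 0.9889: 1337.87 → 1322.98 px.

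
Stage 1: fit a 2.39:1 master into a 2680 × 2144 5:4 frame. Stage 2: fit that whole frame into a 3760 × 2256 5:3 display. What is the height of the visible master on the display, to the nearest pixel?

First fit — 2.39:1 into 2680×2144 spans the width: 2680.00 × 1121.34.
The 5:4 canvas is height-limited in 3760×2256, giving 2820.00 × 2256.00; scale factor 1.0522.
So the master's height is 1121.34 × 1.0522 ≈ 1179.92.

1180 px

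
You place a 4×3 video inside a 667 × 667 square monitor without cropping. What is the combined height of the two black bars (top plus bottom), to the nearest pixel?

167 px

4×3 is wider than square, so it spans the full width.
The video is 667 × 3/4 ≈ 500.25 px tall.
667 − 500.25 = 166.75 px of bars.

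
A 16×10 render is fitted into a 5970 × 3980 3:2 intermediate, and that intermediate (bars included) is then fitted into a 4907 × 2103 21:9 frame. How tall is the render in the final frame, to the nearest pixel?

1972 px

First fit — 16×10 into 5970×3980 spans the width: 5970.00 × 3731.25.
3:2 in 4907×2103: fills the height, so the intermediate becomes 3154.50 × 2103.00 — a scale of ×0.5284.
The render scales with it: height 3731.25 × 0.5284 ≈ 1971.56.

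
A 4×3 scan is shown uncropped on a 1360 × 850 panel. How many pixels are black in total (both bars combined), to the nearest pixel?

4×3 is narrower than 16:10, so it spans the full height.
The scan is 850 × 4/3 ≈ 1133.3333 px wide.
Black = 1360 − 1133.3333 = 226.6667 px.
Across the 850-px span: 226.6667 × 850 ≈ 192667 px.

192667 pixels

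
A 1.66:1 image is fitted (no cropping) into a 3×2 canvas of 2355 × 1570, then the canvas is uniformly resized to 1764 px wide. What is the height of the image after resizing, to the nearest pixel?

1063 px

In the 2355×1570 frame the image fills the width: height = 2355 / 1.660 ≈ 1418.67 px.
Scaling 2355 → 1764 is ×0.7490, so the height becomes 1418.67 × 0.7490 ≈ 1062.65 px.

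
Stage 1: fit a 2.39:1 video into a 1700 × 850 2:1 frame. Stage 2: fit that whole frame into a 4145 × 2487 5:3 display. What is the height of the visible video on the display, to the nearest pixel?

First fit — 2.39:1 into 1700×850 spans the width: 1700.00 × 711.30.
The 2:1 canvas is width-limited in 4145×2487, giving 4145.00 × 2072.50; scale factor 2.4382.
So the video's height is 711.30 × 2.4382 ≈ 1734.31.

1734 px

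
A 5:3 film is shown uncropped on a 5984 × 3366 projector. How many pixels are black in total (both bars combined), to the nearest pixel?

5:3 (1.667) < 16×9 (1.778), so the film fills the height.
That makes the image 5610.0000 px wide (3366 × 5/3).
Leftover width: 5984 − 5610.0000 = 374.0000 px.
Bar area = 374.0000 × 3366 ≈ 1258884 px.

1258884 pixels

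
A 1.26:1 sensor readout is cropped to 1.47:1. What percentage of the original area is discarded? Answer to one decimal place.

14.3%

Going from 1.26:1 to 1.47:1 means cutting height while keeping width.
(1.260)/(1.470) ≈ 0.857 of the area survives, leaving 14.29% discarded.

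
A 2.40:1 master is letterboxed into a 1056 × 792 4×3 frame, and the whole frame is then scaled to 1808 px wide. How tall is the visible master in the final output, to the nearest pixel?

753 px

In the 1056×792 frame the master fills the width: height = 1056 / 2.400 ≈ 440.00 px.
Scaling 1056 → 1808 is ×1.7121, so the height becomes 440.00 × 1.7121 ≈ 753.33 px.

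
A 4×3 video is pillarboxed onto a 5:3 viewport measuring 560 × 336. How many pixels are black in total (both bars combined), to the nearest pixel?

37632 pixels

4×3 (1.333) < 5:3 (1.667), so the video fills the height.
That makes the image 448.0000 px wide (336 × 4/3).
560 − 448.0000 = 112.0000 px of bars.
Across the 336-px span: 112.0000 × 336 ≈ 37632 px.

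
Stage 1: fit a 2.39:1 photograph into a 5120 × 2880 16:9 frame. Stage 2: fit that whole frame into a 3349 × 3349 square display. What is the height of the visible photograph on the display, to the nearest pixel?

1401 px

First fit — 2.39:1 into 5120×2880 spans the width: 5120.00 × 2142.26.
The 16:9 canvas is width-limited in 3349×3349, giving 3349.00 × 1883.81; scale factor 0.6541.
So the photograph's height is 2142.26 × 0.6541 ≈ 1401.26.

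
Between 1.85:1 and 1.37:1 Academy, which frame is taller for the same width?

1.85 and 1.37; 1.85 > 1.37. The smaller width-to-height ratio is the taller frame.

1.37:1 Academy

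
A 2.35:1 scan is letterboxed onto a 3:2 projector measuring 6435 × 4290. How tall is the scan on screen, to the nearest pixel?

2.35:1 is wider than 3:2, so it spans the full width.
The scan is 6435 / 2.350 ≈ 2738.30 px tall.

2738 px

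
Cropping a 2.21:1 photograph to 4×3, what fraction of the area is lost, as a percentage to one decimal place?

The height stays; only width is cut (since 4×3 is narrower than 2.21:1).
Area ratio = (1.333)/(2.210) = 60.33%; the remaining 39.67% is cropped out.

39.7%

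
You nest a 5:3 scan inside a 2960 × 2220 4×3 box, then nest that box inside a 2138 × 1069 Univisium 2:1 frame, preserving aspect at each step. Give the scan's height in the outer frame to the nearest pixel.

Inside the 2960×2220 canvas the scan is width-limited at 2960.00 × 1776.00.
The 4×3 canvas is height-limited in 2138×1069, giving 1425.33 × 1069.00; scale factor 0.4815.
So the scan's height is 1776.00 × 0.4815 ≈ 855.20.

855 px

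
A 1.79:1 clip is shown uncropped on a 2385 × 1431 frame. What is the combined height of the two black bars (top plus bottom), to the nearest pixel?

99 px

1.79:1 (1.790) > 5:3 (1.667), so the clip fills the width.
That makes the image 1332.40 px tall (2385 / 1.790).
Black = 1431 − 1332.40 = 98.60 px.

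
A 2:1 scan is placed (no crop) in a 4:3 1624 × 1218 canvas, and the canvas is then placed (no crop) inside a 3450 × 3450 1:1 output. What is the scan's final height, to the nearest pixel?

1725 px

Inside the 1624×1218 canvas the scan is width-limited at 1624.00 × 812.00.
The 4:3 canvas is width-limited in 3450×3450, giving 3450.00 × 2587.50; scale factor 2.1244.
The scan scales with it: height 812.00 × 2.1244 ≈ 1725.00.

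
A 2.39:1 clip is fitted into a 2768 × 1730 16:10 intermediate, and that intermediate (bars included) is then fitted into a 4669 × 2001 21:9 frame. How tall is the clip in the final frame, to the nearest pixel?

2.39:1 in 2768×1730: fills the width, so the clip is 2768.00 × 1158.16.
The 16:10 canvas is height-limited in 4669×2001, giving 3201.60 × 2001.00; scale factor 1.1566.
The clip scales with it: height 1158.16 × 1.1566 ≈ 1339.58.

1340 px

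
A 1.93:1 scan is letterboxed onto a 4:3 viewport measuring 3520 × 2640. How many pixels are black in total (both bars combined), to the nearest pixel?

1.93:1 is wider than 4:3, so it spans the full width.
The scan is 3520 / 1.930 ≈ 1823.8342 px tall.
Leftover height: 2640 − 1823.8342 = 816.1658 px.
Bar area = 816.1658 × 3520 ≈ 2872904 px.

2872904 pixels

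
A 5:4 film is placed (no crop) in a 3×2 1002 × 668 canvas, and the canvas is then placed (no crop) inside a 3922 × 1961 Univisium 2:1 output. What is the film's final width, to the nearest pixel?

2451 px

5:4 in 1002×668: fills the height, so the film is 835.00 × 668.00.
Second fit — the 3×2 canvas into 3922×1961 spans the height: 2941.50 × 1961.00 (×2.9356 from 1002×668).
The film scales with it: width 835.00 × 2.9356 ≈ 2451.25.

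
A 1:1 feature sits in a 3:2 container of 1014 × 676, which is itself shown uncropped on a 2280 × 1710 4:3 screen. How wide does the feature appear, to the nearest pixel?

1520 px

Inside the 1014×676 canvas the feature is height-limited at 676.00 × 676.00.
Second fit — the 3:2 canvas into 2280×1710 spans the width: 2280.00 × 1520.00 (×2.2485 from 1014×676).
So the feature's width is 676.00 × 2.2485 ≈ 1520.00.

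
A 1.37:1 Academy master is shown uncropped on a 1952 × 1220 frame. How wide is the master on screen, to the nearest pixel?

1671 px

Since 1.370 < 1.600, the master is height-limited.
The master is 1220 × 1.370 ≈ 1671.40 px wide.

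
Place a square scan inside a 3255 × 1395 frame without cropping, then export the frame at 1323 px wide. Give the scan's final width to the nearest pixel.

567 px

At 3255×1395 the scan is height-limited, so width = 1395 × 1/1 ≈ 1395.00 px.
Scaling 3255 → 1323 is ×0.4065, so the width becomes 1395.00 × 0.4065 ≈ 567.00 px.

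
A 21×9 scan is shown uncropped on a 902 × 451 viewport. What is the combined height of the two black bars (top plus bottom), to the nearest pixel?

Since 2.333 > 2.000, the scan is width-limited.
That makes the image 386.57 px tall (902 × 9/21).
451 − 386.57 = 64.43 px of bars.

64 px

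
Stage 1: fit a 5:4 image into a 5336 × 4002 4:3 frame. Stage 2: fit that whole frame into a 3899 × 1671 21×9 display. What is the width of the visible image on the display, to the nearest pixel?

2089 px

5:4 in 5336×4002: fills the height, so the image is 5002.50 × 4002.00.
4:3 in 3899×1671: fills the height, so the intermediate becomes 2228.00 × 1671.00 — a scale of ×0.4175.
Applying the same ×0.4175: 5002.50 → 2088.75.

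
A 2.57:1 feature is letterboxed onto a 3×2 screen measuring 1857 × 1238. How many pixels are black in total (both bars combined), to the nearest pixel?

2.57:1 (2.570) > 3×2 (1.500), so the feature fills the width.
The feature is 1857 / 2.570 ≈ 722.5681 px tall.
Leftover height: 1238 − 722.5681 = 515.4319 px.
Bar area = 515.4319 × 1857 ≈ 957157 px.

957157 pixels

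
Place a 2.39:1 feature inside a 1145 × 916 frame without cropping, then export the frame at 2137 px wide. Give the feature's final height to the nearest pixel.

At 1145×916 the feature is width-limited, so height = 1145 / 2.390 ≈ 479.08 px.
Scaling 1145 → 2137 is ×1.8664, so the height becomes 479.08 × 1.8664 ≈ 894.14 px.

894 px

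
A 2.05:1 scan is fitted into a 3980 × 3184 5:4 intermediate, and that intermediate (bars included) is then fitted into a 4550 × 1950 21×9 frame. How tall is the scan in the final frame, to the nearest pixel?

1189 px

2.05:1 in 3980×3184: fills the width, so the scan is 3980.00 × 1941.46.
Second fit — the 5:4 canvas into 4550×1950 spans the height: 2437.50 × 1950.00 (×0.6124 from 3980×3184).
The scan scales with it: height 1941.46 × 0.6124 ≈ 1189.02.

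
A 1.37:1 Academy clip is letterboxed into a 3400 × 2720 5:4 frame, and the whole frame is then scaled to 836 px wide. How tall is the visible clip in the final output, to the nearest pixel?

610 px

Fitted into 3400×2720, the clip spans the width; its height is 3400 / 1.370 ≈ 2481.75 px.
Resizing to 836 px wide multiplies everything by 0.2459: 2481.75 → 610.22 px.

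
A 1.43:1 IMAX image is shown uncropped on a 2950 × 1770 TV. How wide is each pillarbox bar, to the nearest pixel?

209 px

Since 1.430 < 1.667, the image is height-limited.
That makes the image 2531.10 px wide (1770 × 1.430).
Black = 2950 − 2531.10 = 418.90 px, or 209.45 per bar.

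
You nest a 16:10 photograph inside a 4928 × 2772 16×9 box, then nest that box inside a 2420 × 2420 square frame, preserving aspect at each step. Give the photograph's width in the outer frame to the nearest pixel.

First fit — 16:10 into 4928×2772 spans the height: 4435.20 × 2772.00.
16×9 in 2420×2420: fills the width, so the intermediate becomes 2420.00 × 1361.25 — a scale of ×0.4911.
The photograph scales with it: width 4435.20 × 0.4911 ≈ 2178.00.

2178 px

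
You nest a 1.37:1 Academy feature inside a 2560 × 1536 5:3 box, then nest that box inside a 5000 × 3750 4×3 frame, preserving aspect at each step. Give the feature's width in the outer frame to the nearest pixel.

4110 px

1.37:1 Academy in 2560×1536: fills the height, so the feature is 2104.32 × 1536.00.
Second fit — the 5:3 canvas into 5000×3750 spans the width: 5000.00 × 3000.00 (×1.9531 from 2560×1536).
Applying the same ×1.9531: 2104.32 → 4110.00.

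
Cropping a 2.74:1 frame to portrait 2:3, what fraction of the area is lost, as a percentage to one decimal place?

portrait 2:3 is narrower than 2.74:1, so the crop keeps the full height and trims the width.
(0.667)/(2.740) ≈ 0.243 of the area survives, leaving 75.67% discarded.

75.7%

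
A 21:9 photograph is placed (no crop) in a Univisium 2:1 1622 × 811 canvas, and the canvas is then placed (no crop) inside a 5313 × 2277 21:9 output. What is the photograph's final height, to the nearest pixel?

1952 px

Inside the 1622×811 canvas the photograph is width-limited at 1622.00 × 695.14.
Univisium 2:1 in 5313×2277: fills the height, so the intermediate becomes 4554.00 × 2277.00 — a scale of ×2.8076.
Applying the same ×2.8076: 695.14 → 1951.71.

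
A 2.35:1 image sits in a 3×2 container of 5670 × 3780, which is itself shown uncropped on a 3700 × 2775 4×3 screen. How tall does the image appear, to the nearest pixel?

Inside the 5670×3780 canvas the image is width-limited at 5670.00 × 2412.77.
Second fit — the 3×2 canvas into 3700×2775 spans the width: 3700.00 × 2466.67 (×0.6526 from 5670×3780).
So the image's height is 2412.77 × 0.6526 ≈ 1574.47.

1574 px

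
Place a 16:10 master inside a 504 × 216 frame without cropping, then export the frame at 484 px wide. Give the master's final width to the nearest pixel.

In the 504×216 frame the master fills the height: width = 216 × 16/10 ≈ 345.60 px.
Resizing to 484 px wide multiplies everything by 0.9603: 345.60 → 331.89 px.

332 px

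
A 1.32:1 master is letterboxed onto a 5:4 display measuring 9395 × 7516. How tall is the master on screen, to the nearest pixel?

7117 px

Since 1.320 > 1.250, the master is width-limited.
The master is 9395 / 1.320 ≈ 7117.42 px tall.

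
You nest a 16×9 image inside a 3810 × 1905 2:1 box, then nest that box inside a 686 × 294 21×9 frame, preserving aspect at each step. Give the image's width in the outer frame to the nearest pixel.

First fit — 16×9 into 3810×1905 spans the height: 3386.67 × 1905.00.
2:1 in 686×294: fills the height, so the intermediate becomes 588.00 × 294.00 — a scale of ×0.1543.
The image scales with it: width 3386.67 × 0.1543 ≈ 522.67.

523 px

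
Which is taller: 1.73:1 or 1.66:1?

1.73 and 1.66; 1.73 > 1.66. The smaller width-to-height ratio is the taller frame.

1.66:1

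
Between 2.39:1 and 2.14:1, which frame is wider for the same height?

2.39:1

2.39 and 2.14; 2.39 > 2.14.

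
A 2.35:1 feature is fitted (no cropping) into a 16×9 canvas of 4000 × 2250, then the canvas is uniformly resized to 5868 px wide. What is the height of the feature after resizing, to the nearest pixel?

In the 4000×2250 frame the feature fills the width: height = 4000 / 2.350 ≈ 1702.13 px.
Resizing to 5868 px wide multiplies everything by 1.4670: 1702.13 → 2497.02 px.

2497 px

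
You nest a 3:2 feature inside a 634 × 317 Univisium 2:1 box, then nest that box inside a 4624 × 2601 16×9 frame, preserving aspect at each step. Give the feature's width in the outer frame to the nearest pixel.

3468 px

Inside the 634×317 canvas the feature is height-limited at 475.50 × 317.00.
Univisium 2:1 in 4624×2601: fills the width, so the intermediate becomes 4624.00 × 2312.00 — a scale of ×7.2934.
Applying the same ×7.2934: 475.50 → 3468.00.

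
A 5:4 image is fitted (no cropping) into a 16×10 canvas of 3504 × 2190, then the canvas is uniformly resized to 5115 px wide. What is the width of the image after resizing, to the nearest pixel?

3996 px

In the 3504×2190 frame the image fills the height: width = 2190 × 5/4 ≈ 2737.50 px.
The frame scales by 5115/3504 = 1.4598; 2737.50 × 1.4598 ≈ 3996.09 px.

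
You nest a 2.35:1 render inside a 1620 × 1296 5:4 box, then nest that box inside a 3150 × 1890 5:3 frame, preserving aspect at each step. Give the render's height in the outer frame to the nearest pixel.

1005 px

Inside the 1620×1296 canvas the render is width-limited at 1620.00 × 689.36.
Second fit — the 5:4 canvas into 3150×1890 spans the height: 2362.50 × 1890.00 (×1.4583 from 1620×1296).
Applying the same ×1.4583: 689.36 → 1005.32.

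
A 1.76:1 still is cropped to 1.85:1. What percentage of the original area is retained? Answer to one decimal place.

95.1%

The width stays; only height is cut (since 1.85:1 is wider than 1.76:1).
Area ratio = (1.760)/(1.850) = 95.14% retained.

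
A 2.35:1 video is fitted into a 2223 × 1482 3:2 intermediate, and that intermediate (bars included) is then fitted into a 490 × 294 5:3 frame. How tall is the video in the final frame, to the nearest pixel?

188 px

2.35:1 in 2223×1482: fills the width, so the video is 2223.00 × 945.96.
3:2 in 490×294: fills the height, so the intermediate becomes 441.00 × 294.00 — a scale of ×0.1984.
So the video's height is 945.96 × 0.1984 ≈ 187.66.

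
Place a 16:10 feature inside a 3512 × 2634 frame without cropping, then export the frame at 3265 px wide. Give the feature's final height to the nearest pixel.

Fitted into 3512×2634, the feature spans the width; its height is 3512 × 10/16 ≈ 2195.00 px.
Resizing to 3265 px wide multiplies everything by 0.9297: 2195.00 → 2040.62 px.

2041 px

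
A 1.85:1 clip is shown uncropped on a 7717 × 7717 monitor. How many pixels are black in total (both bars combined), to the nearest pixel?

27361771 pixels

1.85:1 (1.850) > square (1.000), so the clip fills the width.
The clip is 7717 / 1.850 ≈ 4171.3514 px tall.
7717 − 4171.3514 = 3545.6486 px of bars.
That's 3545.6486 × 7717 ≈ 27361771 black pixels.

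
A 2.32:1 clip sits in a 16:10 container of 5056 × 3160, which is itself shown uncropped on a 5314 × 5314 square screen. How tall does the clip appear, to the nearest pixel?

2291 px

Inside the 5056×3160 canvas the clip is width-limited at 5056.00 × 2179.31.
The 16:10 canvas is width-limited in 5314×5314, giving 5314.00 × 3321.25; scale factor 1.0510.
So the clip's height is 2179.31 × 1.0510 ≈ 2290.52.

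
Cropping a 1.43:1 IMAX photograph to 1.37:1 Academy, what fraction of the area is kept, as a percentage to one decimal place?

95.8%

Going from 1.43:1 IMAX to 1.37:1 Academy means cutting width while keeping height.
(1.370)/(1.430) ≈ 0.958 of the area survives.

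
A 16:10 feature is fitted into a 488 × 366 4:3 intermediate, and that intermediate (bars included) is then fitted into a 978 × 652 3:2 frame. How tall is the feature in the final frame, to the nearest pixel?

543 px

Inside the 488×366 canvas the feature is width-limited at 488.00 × 305.00.
Second fit — the 4:3 canvas into 978×652 spans the height: 869.33 × 652.00 (×1.7814 from 488×366).
The feature scales with it: height 305.00 × 1.7814 ≈ 543.33.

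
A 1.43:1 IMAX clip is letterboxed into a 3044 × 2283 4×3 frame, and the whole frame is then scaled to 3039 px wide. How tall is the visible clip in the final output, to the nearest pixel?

2125 px

Fitted into 3044×2283, the clip spans the width; its height is 3044 / 1.430 ≈ 2128.67 px.
Scaling 3044 → 3039 is ×0.9984, so the height becomes 2128.67 × 0.9984 ≈ 2125.17 px.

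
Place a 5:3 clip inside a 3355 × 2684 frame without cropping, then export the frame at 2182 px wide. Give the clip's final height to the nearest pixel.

In the 3355×2684 frame the clip fills the width: height = 3355 × 3/5 ≈ 2013.00 px.
The frame scales by 2182/3355 = 0.6504; 2013.00 × 0.6504 ≈ 1309.20 px.

1309 px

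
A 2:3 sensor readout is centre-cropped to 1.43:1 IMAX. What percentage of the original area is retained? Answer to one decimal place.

1.43:1 IMAX is wider than 2:3, so the crop keeps the full width and trims the height.
Area ratio = (0.667)/(1.430) = 46.62% retained.

46.6%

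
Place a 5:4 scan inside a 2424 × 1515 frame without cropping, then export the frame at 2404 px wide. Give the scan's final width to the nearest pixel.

At 2424×1515 the scan is height-limited, so width = 1515 × 5/4 ≈ 1893.75 px.
Resizing to 2404 px wide multiplies everything by 0.9917: 1893.75 → 1878.12 px.

1878 px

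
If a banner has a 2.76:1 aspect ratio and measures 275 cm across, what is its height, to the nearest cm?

100 cm

275 / 2.760 = 99.64.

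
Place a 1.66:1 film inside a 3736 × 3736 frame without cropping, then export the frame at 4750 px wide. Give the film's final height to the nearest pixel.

At 3736×3736 the film is width-limited, so height = 3736 / 1.660 ≈ 2250.60 px.
The frame scales by 4750/3736 = 1.2714; 2250.60 × 1.2714 ≈ 2861.45 px.

2861 px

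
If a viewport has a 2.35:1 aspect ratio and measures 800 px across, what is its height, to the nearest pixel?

At 2.35:1, 800 / 2.350 ≈ 340.43.

340 px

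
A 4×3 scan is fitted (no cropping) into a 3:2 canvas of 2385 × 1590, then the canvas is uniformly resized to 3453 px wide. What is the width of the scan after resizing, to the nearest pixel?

Fitted into 2385×1590, the scan spans the height; its width is 1590 × 4/3 ≈ 2120.00 px.
Scaling 2385 → 3453 is ×1.4478, so the width becomes 2120.00 × 1.4478 ≈ 3069.33 px.

3069 px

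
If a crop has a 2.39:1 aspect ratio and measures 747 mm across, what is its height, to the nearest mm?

313 mm

Height = 747 / 2.390 = 312.55.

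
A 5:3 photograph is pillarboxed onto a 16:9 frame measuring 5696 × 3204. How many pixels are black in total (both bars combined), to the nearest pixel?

5:3 (1.667) < 16:9 (1.778), so the photograph fills the height.
That makes the image 5340.0000 px wide (3204 × 5/3).
Black = 5696 − 5340.0000 = 356.0000 px.
Bar area = 356.0000 × 3204 ≈ 1140624 px.

1140624 pixels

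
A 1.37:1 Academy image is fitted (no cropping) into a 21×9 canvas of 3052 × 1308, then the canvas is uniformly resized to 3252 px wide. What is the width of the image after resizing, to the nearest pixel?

At 3052×1308 the image is height-limited, so width = 1308 × 1.370 ≈ 1791.96 px.
Resizing to 3252 px wide multiplies everything by 1.0655: 1791.96 → 1909.39 px.

1909 px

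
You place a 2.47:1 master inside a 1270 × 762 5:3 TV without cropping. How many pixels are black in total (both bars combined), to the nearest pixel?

2.47:1 is wider than 5:3, so it spans the full width.
Content height = 1270 / 2.470 ≈ 514.1700 px.
762 − 514.1700 = 247.8300 px of bars.
Across the 1270-px span: 247.8300 × 1270 ≈ 314744 px.

314744 pixels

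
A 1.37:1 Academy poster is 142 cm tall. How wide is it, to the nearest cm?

195 cm

Width = 142 × 1.370 = 194.54.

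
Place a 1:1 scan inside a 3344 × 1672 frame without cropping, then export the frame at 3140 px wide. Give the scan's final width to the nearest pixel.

Fitted into 3344×1672, the scan spans the height; its width is 1672 × 1/1 ≈ 1672.00 px.
Resizing to 3140 px wide multiplies everything by 0.9390: 1672.00 → 1570.00 px.

1570 px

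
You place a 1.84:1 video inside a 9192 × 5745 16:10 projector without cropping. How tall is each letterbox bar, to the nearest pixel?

Since 1.840 > 1.600, the video is width-limited.
The video is 9192 / 1.840 ≈ 4995.65 px tall.
Leftover height: 5745 − 4995.65 = 749.35 px → 374.67 each side.

375 px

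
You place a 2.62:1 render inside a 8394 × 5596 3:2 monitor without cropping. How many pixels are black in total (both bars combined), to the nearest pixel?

20079986 pixels

Since 2.620 > 1.500, the render is width-limited.
That makes the image 3203.8168 px tall (8394 / 2.620).
5596 − 3203.8168 = 2392.1832 px of bars.
Across the 8394-px span: 2392.1832 × 8394 ≈ 20079986 px.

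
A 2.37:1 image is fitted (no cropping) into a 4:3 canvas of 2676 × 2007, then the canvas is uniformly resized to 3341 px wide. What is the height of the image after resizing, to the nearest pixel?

1410 px

At 2676×2007 the image is width-limited, so height = 2676 / 2.370 ≈ 1129.11 px.
The frame scales by 3341/2676 = 1.2485; 1129.11 × 1.2485 ≈ 1409.70 px.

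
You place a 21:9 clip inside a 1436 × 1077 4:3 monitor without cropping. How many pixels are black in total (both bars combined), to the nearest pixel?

21:9 is wider than 4:3, so it spans the full width.
The clip is 1436 × 9/21 ≈ 615.4286 px tall.
Black = 1077 − 615.4286 = 461.5714 px.
Across the 1436-px span: 461.5714 × 1436 ≈ 662817 px.

662817 pixels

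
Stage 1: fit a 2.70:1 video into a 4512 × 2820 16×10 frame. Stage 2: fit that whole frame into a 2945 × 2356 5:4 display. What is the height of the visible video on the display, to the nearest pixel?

1091 px

First fit — 2.70:1 into 4512×2820 spans the width: 4512.00 × 1671.11.
Second fit — the 16×10 canvas into 2945×2356 spans the width: 2945.00 × 1840.62 (×0.6527 from 4512×2820).
So the video's height is 1671.11 × 0.6527 ≈ 1090.74.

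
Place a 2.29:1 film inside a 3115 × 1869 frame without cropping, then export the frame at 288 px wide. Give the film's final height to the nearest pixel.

At 3115×1869 the film is width-limited, so height = 3115 / 2.290 ≈ 1360.26 px.
The frame scales by 288/3115 = 0.0925; 1360.26 × 0.0925 ≈ 125.76 px.

126 px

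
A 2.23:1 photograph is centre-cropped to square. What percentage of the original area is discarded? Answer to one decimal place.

Going from 2.23:1 to square means cutting width while keeping height.
(1.000)/(2.230) ≈ 0.448 of the area survives, leaving 55.16% discarded.

55.2%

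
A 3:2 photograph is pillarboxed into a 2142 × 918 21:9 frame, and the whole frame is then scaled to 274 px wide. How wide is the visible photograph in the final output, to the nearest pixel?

176 px

In the 2142×918 frame the photograph fills the height: width = 918 × 3/2 ≈ 1377.00 px.
Resizing to 274 px wide multiplies everything by 0.1279: 1377.00 → 176.14 px.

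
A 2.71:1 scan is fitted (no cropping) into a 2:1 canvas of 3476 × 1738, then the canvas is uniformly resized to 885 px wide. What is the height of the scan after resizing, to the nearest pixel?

327 px

In the 3476×1738 frame the scan fills the width: height = 3476 / 2.710 ≈ 1282.66 px.
The frame scales by 885/3476 = 0.2546; 1282.66 × 0.2546 ≈ 326.57 px.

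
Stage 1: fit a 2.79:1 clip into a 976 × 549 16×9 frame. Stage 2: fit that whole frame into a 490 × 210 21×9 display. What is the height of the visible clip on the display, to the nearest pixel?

134 px

First fit — 2.79:1 into 976×549 spans the width: 976.00 × 349.82.
The 16×9 canvas is height-limited in 490×210, giving 373.33 × 210.00; scale factor 0.3825.
Applying the same ×0.3825: 349.82 → 133.81.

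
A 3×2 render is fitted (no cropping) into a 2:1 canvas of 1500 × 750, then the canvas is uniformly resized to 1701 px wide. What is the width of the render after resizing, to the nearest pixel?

1276 px

At 1500×750 the render is height-limited, so width = 750 × 3/2 ≈ 1125.00 px.
Resizing to 1701 px wide multiplies everything by 1.1340: 1125.00 → 1275.75 px.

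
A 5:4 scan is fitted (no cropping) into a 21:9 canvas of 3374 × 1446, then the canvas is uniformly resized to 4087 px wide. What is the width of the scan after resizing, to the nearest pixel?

2189 px

At 3374×1446 the scan is height-limited, so width = 1446 × 5/4 ≈ 1807.50 px.
The frame scales by 4087/3374 = 1.2113; 1807.50 × 1.2113 ≈ 2189.46 px.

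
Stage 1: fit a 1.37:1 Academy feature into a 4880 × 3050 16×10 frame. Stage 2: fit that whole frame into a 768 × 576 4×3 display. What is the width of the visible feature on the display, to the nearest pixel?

658 px

1.37:1 Academy in 4880×3050: fills the height, so the feature is 4178.50 × 3050.00.
Second fit — the 16×10 canvas into 768×576 spans the width: 768.00 × 480.00 (×0.1574 from 4880×3050).
Applying the same ×0.1574: 4178.50 → 657.60.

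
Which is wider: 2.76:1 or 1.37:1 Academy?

2.76:1

2.76 and 1.37; 2.76 > 1.37.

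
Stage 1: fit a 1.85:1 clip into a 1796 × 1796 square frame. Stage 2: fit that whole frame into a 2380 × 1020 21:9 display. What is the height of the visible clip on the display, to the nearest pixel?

Inside the 1796×1796 canvas the clip is width-limited at 1796.00 × 970.81.
The square canvas is height-limited in 2380×1020, giving 1020.00 × 1020.00; scale factor 0.5679.
Applying the same ×0.5679: 970.81 → 551.35.

551 px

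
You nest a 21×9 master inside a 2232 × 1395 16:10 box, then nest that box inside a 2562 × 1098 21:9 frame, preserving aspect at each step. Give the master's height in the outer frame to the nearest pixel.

753 px

Inside the 2232×1395 canvas the master is width-limited at 2232.00 × 956.57.
The 16:10 canvas is height-limited in 2562×1098, giving 1756.80 × 1098.00; scale factor 0.7871.
So the master's height is 956.57 × 0.7871 ≈ 752.91.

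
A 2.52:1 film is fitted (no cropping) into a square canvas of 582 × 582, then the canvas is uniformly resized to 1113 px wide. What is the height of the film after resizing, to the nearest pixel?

In the 582×582 frame the film fills the width: height = 582 / 2.520 ≈ 230.95 px.
The frame scales by 1113/582 = 1.9124; 230.95 × 1.9124 ≈ 441.67 px.

442 px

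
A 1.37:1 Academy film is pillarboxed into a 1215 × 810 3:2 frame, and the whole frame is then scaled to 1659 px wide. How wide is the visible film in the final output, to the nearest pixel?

1515 px

At 1215×810 the film is height-limited, so width = 810 × 1.370 ≈ 1109.70 px.
Scaling 1215 → 1659 is ×1.3654, so the width becomes 1109.70 × 1.3654 ≈ 1515.22 px.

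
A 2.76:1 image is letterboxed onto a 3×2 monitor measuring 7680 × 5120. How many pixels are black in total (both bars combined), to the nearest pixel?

2.76:1 (2.760) > 3×2 (1.500), so the image fills the width.
Content height = 7680 / 2.760 ≈ 2782.6087 px.
Leftover height: 5120 − 2782.6087 = 2337.3913 px.
That's 2337.3913 × 7680 ≈ 17951165 black pixels.

17951165 pixels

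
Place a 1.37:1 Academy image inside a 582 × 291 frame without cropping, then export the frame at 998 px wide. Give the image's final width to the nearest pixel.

684 px

Fitted into 582×291, the image spans the height; its width is 291 × 1.370 ≈ 398.67 px.
Resizing to 998 px wide multiplies everything by 1.7148: 398.67 → 683.63 px.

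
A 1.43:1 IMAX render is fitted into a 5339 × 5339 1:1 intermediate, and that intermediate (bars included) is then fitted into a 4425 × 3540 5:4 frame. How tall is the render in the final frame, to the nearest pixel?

1.43:1 IMAX in 5339×5339: fills the width, so the render is 5339.00 × 3733.57.
Second fit — the 1:1 canvas into 4425×3540 spans the height: 3540.00 × 3540.00 (×0.6630 from 5339×5339).
The render scales with it: height 3733.57 × 0.6630 ≈ 2475.52.

2476 px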